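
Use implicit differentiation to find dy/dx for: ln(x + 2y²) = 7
Apply d/dx to both sides, remembering that y depends on x. Each occurrence of y therefore brings in a y' = dy/dx via the chain rule.

With F(x, y) equal to the left-hand side minus the right, differentiate F term by term:
  d/dx[ln(x + 2y^2)] = (4y·y' + 1)/(x + 2y^2)
  d/dx[-7] = 0
Adding these up, d/dx[F] = 0 becomes
  (1/(x + 2y^2)) + (4y/(x + 2y^2))·y' = 0,
so isolating y',
  dy/dx = -(1/(x + 2y^2))/(4y/(x + 2y^2)) = -1/(4y)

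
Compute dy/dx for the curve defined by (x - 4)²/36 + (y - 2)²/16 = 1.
Take d/dx of both sides. Since y is implicitly a function of x, the chain rule attaches a y' = dy/dx factor whenever we differentiate through y.

Set F(x, y) = (left side) − (right side), so the curve is F = 0. Differentiating each term of F:
  d/dx[(x - 4)^2/36] = x/18 - 2/9
  d/dx[(y - 2)^2/16] = y'(y - 2)/8
  d/dx[-1] = 0

Collecting, the y'-free part is the partial derivative in x and the y' coefficient is the partial derivative in y:
  ∂F/∂x = x/18 - 2/9
  ∂F/∂y = y/8 - 1/4

so d/dx[F(x, y(x))] = ∂F/∂x + (∂F/∂y)·y' = 0. Rearranging,
  dy/dx = -(∂F/∂x)/(∂F/∂y) = -(x/18 - 2/9)/(y/8 - 1/4)
        = -((x - 4)/18)/((y - 2)/8) = 4(4 - x)/(9(y - 2))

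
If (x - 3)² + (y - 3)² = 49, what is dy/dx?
Take d/dx of both sides. Since y is implicitly a function of x, the chain rule attaches a y' = dy/dx factor whenever we differentiate through y.

Set F(x, y) = (left side) − (right side), so the curve is F = 0. Differentiating each term of F:
  d/dx[(x - 3)^2] = 2x - 6
  d/dx[(y - 3)^2] = 2·y'(y - 3)
  d/dx[-49] = 0

Collecting, the y'-free part is the partial derivative in x and the y' coefficient is the partial derivative in y:
  ∂F/∂x = 2x - 6
  ∂F/∂y = 2y - 6

so d/dx[F(x, y(x))] = ∂F/∂x + (∂F/∂y)·y' = 0. Rearranging,
  dy/dx = -(∂F/∂x)/(∂F/∂y) = -(2x - 6)/(2y - 6) = (3 - x)/(y - 3)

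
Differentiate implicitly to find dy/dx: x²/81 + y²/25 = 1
Differentiate the relation implicitly: treat y = y(x) and apply the chain rule, so every y-derivative picks up a y' = dy/dx factor.

With everything moved to the left-hand side, differentiate term by term:
  d/dx[x^2/81] = 2x/81
  d/dx[y^2/25] = 2y·y'/25
  d/dx[-1] = 0

Separating the contributions that come from x directly and those that come through y:
  without y':      2x/81
  multiplying y':  2y/25

so (2x/81) + (2y/25)·y' = 0, and therefore
  dy/dx = -(2x/81)/(2y/25) = -25x/(81y)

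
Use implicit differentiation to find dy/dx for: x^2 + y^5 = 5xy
Differentiate the relation implicitly: treat y = y(x) and apply the chain rule, so every y-derivative picks up a y' = dy/dx factor.

With everything moved to the left-hand side, differentiate term by term:
  d/dx[x^2] = 2x
  d/dx[-5xy] = -5x·y' - 5y
  d/dx[y^5] = 5y^4·y'

Separating the contributions that come from x directly and those that come through y:
  without y':      2x - 5y
  multiplying y':  -5x + 5y^4

so (2x - 5y) + (-5x + 5y^4)·y' = 0, and therefore
  dy/dx = -(2x - 5y)/(-5x + 5y^4) = (2x/5 - y)/(x - y^4)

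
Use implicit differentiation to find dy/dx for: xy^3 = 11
Differentiate both sides with respect to x, treating y as y(x). By the chain rule, any term containing y contributes a factor of y' = dy/dx when we differentiate it.

Move every term to one side and write the relation as F(x, y) = 0. Term by term,
  d/dx[xy^3] = 3xy^2·y' + y^3
  d/dx[-11] = 0

The pieces without y' make up ∂F/∂x and the coefficient of y' is ∂F/∂y:
  ∂F/∂x = y^3,
  ∂F/∂y = 3xy^2.

Since d/dx[F] = ∂F/∂x + (∂F/∂y)·y' = 0, solve for y':
  (∂F/∂y)·y' = -∂F/∂x
  dy/dx = -(∂F/∂x)/(∂F/∂y) = -(y^3)/(3xy^2) = -y/(3x)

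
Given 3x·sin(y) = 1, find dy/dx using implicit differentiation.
Differentiate both sides with respect to x, treating y as y(x). By the chain rule, any term containing y contributes a factor of y' = dy/dx when we differentiate it.

Move every term to one side and write the relation as F(x, y) = 0. Term by term,
  d/dx[3x·sin(y)] = 3x·y'·cos(y) + 3sin(y)
  d/dx[-1] = 0

The pieces without y' make up ∂F/∂x and the coefficient of y' is ∂F/∂y:
  ∂F/∂x = 3sin(y),
  ∂F/∂y = 3x·cos(y).

Since d/dx[F] = ∂F/∂x + (∂F/∂y)·y' = 0, solve for y':
  (∂F/∂y)·y' = -∂F/∂x
  dy/dx = -(∂F/∂x)/(∂F/∂y) = -(3sin(y))/(3x·cos(y)) = -tan(y)/x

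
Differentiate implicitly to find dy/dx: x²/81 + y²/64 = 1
Differentiate both sides with respect to x, treating y as y(x). By the chain rule, any term containing y contributes a factor of y' = dy/dx when we differentiate it.

Move every term to one side and write the relation as F(x, y) = 0. Term by term,
  d/dx[x^2/81] = 2x/81
  d/dx[y^2/64] = y·y'/32
  d/dx[-1] = 0

The pieces without y' make up ∂F/∂x and the coefficient of y' is ∂F/∂y:
  ∂F/∂x = 2x/81,
  ∂F/∂y = y/32.

Since d/dx[F] = ∂F/∂x + (∂F/∂y)·y' = 0, solve for y':
  (∂F/∂y)·y' = -∂F/∂x
  dy/dx = -(∂F/∂x)/(∂F/∂y) = -(2x/81)/(y/32) = -64x/(81y)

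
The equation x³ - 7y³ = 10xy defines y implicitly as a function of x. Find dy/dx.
Differentiate the relation implicitly: treat y = y(x) and apply the chain rule, so every y-derivative picks up a y' = dy/dx factor.

With everything moved to the left-hand side, differentiate term by term:
  d/dx[x^3] = 3x^2
  d/dx[-10xy] = -10x·y' - 10y
  d/dx[-7y^3] = -21y^2·y'

Separating the contributions that come from x directly and those that come through y:
  without y':      3x^2 - 10y
  multiplying y':  -10x - 21y^2

so (3x^2 - 10y) + (-10x - 21y^2)·y' = 0, and therefore
  dy/dx = -(3x^2 - 10y)/(-10x - 21y^2) = (3x^2 - 10y)/(10x + 21y^2)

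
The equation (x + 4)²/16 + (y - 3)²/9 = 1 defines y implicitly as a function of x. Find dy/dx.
Take d/dx of both sides. Since y is implicitly a function of x, the chain rule attaches a y' = dy/dx factor whenever we differentiate through y.

Set F(x, y) = (left side) − (right side), so the curve is F = 0. Differentiating each term of F:
  d/dx[(x + 4)^2/16] = x/8 + 1/2
  d/dx[(y - 3)^2/9] = 2·y'(y - 3)/9
  d/dx[-1] = 0

Collecting, the y'-free part is the partial derivative in x and the y' coefficient is the partial derivative in y:
  ∂F/∂x = x/8 + 1/2
  ∂F/∂y = 2y/9 - 2/3

so d/dx[F(x, y(x))] = ∂F/∂x + (∂F/∂y)·y' = 0. Rearranging,
  dy/dx = -(∂F/∂x)/(∂F/∂y) = -(x/8 + 1/2)/(2y/9 - 2/3)
        = -((x + 4)/8)/(2(y - 3)/9) = 9(-x - 4)/(16(y - 3))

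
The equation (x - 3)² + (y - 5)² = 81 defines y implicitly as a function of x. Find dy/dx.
Differentiate the relation implicitly: treat y = y(x) and apply the chain rule, so every y-derivative picks up a y' = dy/dx factor.

With everything moved to the left-hand side, differentiate term by term:
  d/dx[(x - 3)^2] = 2x - 6
  d/dx[(y - 5)^2] = 2·y'(y - 5)
  d/dx[-81] = 0

Separating the contributions that come from x directly and those that come through y:
  without y':      2x - 6
  multiplying y':  2y - 10

so (2x - 6) + (2y - 10)·y' = 0, and therefore
  dy/dx = -(2x - 6)/(2y - 10) = (3 - x)/(y - 5)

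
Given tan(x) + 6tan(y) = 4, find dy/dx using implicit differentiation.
Take d/dx of both sides. Since y is implicitly a function of x, the chain rule attaches a y' = dy/dx factor whenever we differentiate through y.

Set F(x, y) = (left side) − (right side), so the curve is F = 0. Differentiating each term of F:
  d/dx[tan(x)] = tan(x)^2 + 1
  d/dx[6tan(y)] = 6·y'(tan(y)^2 + 1)
  d/dx[-4] = 0

Collecting, the y'-free part is the partial derivative in x and the y' coefficient is the partial derivative in y:
  ∂F/∂x = tan(x)^2 + 1
  ∂F/∂y = 6tan(y)^2 + 6

so d/dx[F(x, y(x))] = ∂F/∂x + (∂F/∂y)·y' = 0. Rearranging,
  dy/dx = -(∂F/∂x)/(∂F/∂y) = -(tan(x)^2 + 1)/(6tan(y)^2 + 6) = -cos(y)^2/(6cos(x)^2)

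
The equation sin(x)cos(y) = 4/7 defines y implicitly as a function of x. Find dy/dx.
Differentiate both sides with respect to x, treating y as y(x). By the chain rule, any term containing y contributes a factor of y' = dy/dx when we differentiate it.

Move every term to one side and write the relation as F(x, y) = 0. Term by term,
  d/dx[sin(x)·cos(y)] = -y'·sin(x)·sin(y) + cos(x)·cos(y)
  d/dx[-4/7] = 0

The pieces without y' make up ∂F/∂x and the coefficient of y' is ∂F/∂y:
  ∂F/∂x = cos(x)·cos(y),
  ∂F/∂y = -sin(x)·sin(y).

Since d/dx[F] = ∂F/∂x + (∂F/∂y)·y' = 0, solve for y':
  (∂F/∂y)·y' = -∂F/∂x
  dy/dx = -(∂F/∂x)/(∂F/∂y) = -(cos(x)·cos(y))/(-sin(x)·sin(y)) = 1/(tan(x)·tan(y))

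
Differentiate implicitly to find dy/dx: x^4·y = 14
Differentiate the relation implicitly: treat y = y(x) and apply the chain rule, so every y-derivative picks up a y' = dy/dx factor.

With everything moved to the left-hand side, differentiate term by term:
  d/dx[x^4y] = x^4·y' + 4x^3y
  d/dx[-14] = 0

Separating the contributions that come from x directly and those that come through y:
  without y':      4x^3y
  multiplying y':  x^4

so (4x^3y) + (x^4)·y' = 0, and therefore
  dy/dx = -(4x^3y)/(x^4) = -4y/x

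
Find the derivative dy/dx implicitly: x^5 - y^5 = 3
Differentiate both sides with respect to x, treating y as y(x). By the chain rule, any term containing y contributes a factor of y' = dy/dx when we differentiate it.

Move every term to one side and write the relation as F(x, y) = 0. Term by term,
  d/dx[x^5] = 5x^4
  d/dx[-y^5] = -5y^4·y'
  d/dx[-3] = 0

The pieces without y' make up ∂F/∂x and the coefficient of y' is ∂F/∂y:
  ∂F/∂x = 5x^4,
  ∂F/∂y = -5y^4.

Since d/dx[F] = ∂F/∂x + (∂F/∂y)·y' = 0, solve for y':
  (∂F/∂y)·y' = -∂F/∂x
  dy/dx = -(∂F/∂x)/(∂F/∂y) = -(5x^4)/(-5y^4) = x^4/y^4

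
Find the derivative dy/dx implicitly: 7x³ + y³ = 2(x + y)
Apply d/dx to both sides, remembering that y depends on x. Each occurrence of y therefore brings in a y' = dy/dx via the chain rule.

With F(x, y) equal to the left-hand side minus the right, differentiate F term by term:
  d/dx[7x^3] = 21x^2
  d/dx[-2x] = -2
  d/dx[y^3] = 3y^2·y'
  d/dx[-2y] = -2·y'
Adding these up, d/dx[F] = 0 becomes
  (21x^2 - 2) + (3y^2 - 2)·y' = 0,
so isolating y',
  dy/dx = -(21x^2 - 2)/(3y^2 - 2) = (2 - 21x^2)/(3y^2 - 2)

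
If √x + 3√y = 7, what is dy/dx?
Differentiate both sides with respect to x, treating y as y(x). By the chain rule, any term containing y contributes a factor of y' = dy/dx when we differentiate it.

Move every term to one side and write the relation as F(x, y) = 0. Term by term,
  d/dx[√(x)] = 1/(2√(x))
  d/dx[3√(y)] = 3·y'/(2√(y))
  d/dx[-7] = 0

The pieces without y' make up ∂F/∂x and the coefficient of y' is ∂F/∂y:
  ∂F/∂x = 1/(2√(x)),
  ∂F/∂y = 3/(2√(y)).

Since d/dx[F] = ∂F/∂x + (∂F/∂y)·y' = 0, solve for y':
  (∂F/∂y)·y' = -∂F/∂x
  dy/dx = -(∂F/∂x)/(∂F/∂y) = -(1/(2√(x)))/(3/(2√(y))) = -√(y)/(3√(x))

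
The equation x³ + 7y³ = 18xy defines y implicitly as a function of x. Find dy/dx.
Take d/dx of both sides. Since y is implicitly a function of x, the chain rule attaches a y' = dy/dx factor whenever we differentiate through y.

Set F(x, y) = (left side) − (right side), so the curve is F = 0. Differentiating each term of F:
  d/dx[x^3] = 3x^2
  d/dx[-18xy] = -18x·y' - 18y
  d/dx[7y^3] = 21y^2·y'

Collecting, the y'-free part is the partial derivative in x and the y' coefficient is the partial derivative in y:
  ∂F/∂x = 3x^2 - 18y
  ∂F/∂y = -18x + 21y^2

so d/dx[F(x, y(x))] = ∂F/∂x + (∂F/∂y)·y' = 0. Rearranging,
  dy/dx = -(∂F/∂x)/(∂F/∂y) = -(3x^2 - 18y)/(-18x + 21y^2) = (x^2 - 6y)/(6x - 7y^2)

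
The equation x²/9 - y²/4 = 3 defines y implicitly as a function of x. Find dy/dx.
Apply d/dx to both sides, remembering that y depends on x. Each occurrence of y therefore brings in a y' = dy/dx via the chain rule.

With F(x, y) equal to the left-hand side minus the right, differentiate F term by term:
  d/dx[x^2/9] = 2x/9
  d/dx[-y^2/4] = -y·y'/2
  d/dx[-3] = 0
Adding these up, d/dx[F] = 0 becomes
  (2x/9) + (-y/2)·y' = 0,
so isolating y',
  dy/dx = -(2x/9)/(-y/2) = 4x/(9y)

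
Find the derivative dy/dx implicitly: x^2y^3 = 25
Take d/dx of both sides. Since y is implicitly a function of x, the chain rule attaches a y' = dy/dx factor whenever we differentiate through y.

Set F(x, y) = (left side) − (right side), so the curve is F = 0. Differentiating each term of F:
  d/dx[x^2y^3] = 3x^2y^2·y' + 2xy^3
  d/dx[-25] = 0

Collecting, the y'-free part is the partial derivative in x and the y' coefficient is the partial derivative in y:
  ∂F/∂x = 2xy^3
  ∂F/∂y = 3x^2y^2

so d/dx[F(x, y(x))] = ∂F/∂x + (∂F/∂y)·y' = 0. Rearranging,
  dy/dx = -(∂F/∂x)/(∂F/∂y) = -(2xy^3)/(3x^2y^2) = -2y/(3x)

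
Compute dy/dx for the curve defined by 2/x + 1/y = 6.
Differentiate both sides with respect to x, treating y as y(x). By the chain rule, any term containing y contributes a factor of y' = dy/dx when we differentiate it.

Move every term to one side and write the relation as F(x, y) = 0. Term by term,
  d/dx[1/y] = -y'/y^2
  d/dx[2/x] = -2/x^2
  d/dx[-6] = 0

The pieces without y' make up ∂F/∂x and the coefficient of y' is ∂F/∂y:
  ∂F/∂x = -2/x^2,
  ∂F/∂y = -1/y^2.

Since d/dx[F] = ∂F/∂x + (∂F/∂y)·y' = 0, solve for y':
  (∂F/∂y)·y' = -∂F/∂x
  dy/dx = -(∂F/∂x)/(∂F/∂y) = -(-2/x^2)/(-1/y^2) = -2y^2/x^2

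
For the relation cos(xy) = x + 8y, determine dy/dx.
Differentiate the relation implicitly: treat y = y(x) and apply the chain rule, so every y-derivative picks up a y' = dy/dx factor.

With everything moved to the left-hand side, differentiate term by term:
  d/dx[-x] = -1
  d/dx[-8y] = -8·y'
  d/dx[cos(xy)] = -(x·y' + y)·sin(xy)

Separating the contributions that come from x directly and those that come through y:
  without y':      -y·sin(xy) - 1
  multiplying y':  -x·sin(xy) - 8

so (-y·sin(xy) - 1) + (-x·sin(xy) - 8)·y' = 0, and therefore
  dy/dx = -(-y·sin(xy) - 1)/(-x·sin(xy) - 8) = -(y·sin(xy) + 1)/(x·sin(xy) + 8)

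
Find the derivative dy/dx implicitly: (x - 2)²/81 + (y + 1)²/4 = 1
Take d/dx of both sides. Since y is implicitly a function of x, the chain rule attaches a y' = dy/dx factor whenever we differentiate through y.

Set F(x, y) = (left side) − (right side), so the curve is F = 0. Differentiating each term of F:
  d/dx[(x - 2)^2/81] = 2x/81 - 4/81
  d/dx[(y + 1)^2/4] = y'(y + 1)/2
  d/dx[-1] = 0

Collecting, the y'-free part is the partial derivative in x and the y' coefficient is the partial derivative in y:
  ∂F/∂x = 2x/81 - 4/81
  ∂F/∂y = y/2 + 1/2

so d/dx[F(x, y(x))] = ∂F/∂x + (∂F/∂y)·y' = 0. Rearranging,
  dy/dx = -(∂F/∂x)/(∂F/∂y) = -(2x/81 - 4/81)/(y/2 + 1/2)
        = -(2(x - 2)/81)/((y + 1)/2) = 4(2 - x)/(81(y + 1))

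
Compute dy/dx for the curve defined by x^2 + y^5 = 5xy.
Differentiate the relation implicitly: treat y = y(x) and apply the chain rule, so every y-derivative picks up a y' = dy/dx factor.

With everything moved to the left-hand side, differentiate term by term:
  d/dx[x^2] = 2x
  d/dx[-5xy] = -5x·y' - 5y
  d/dx[y^5] = 5y^4·y'

Separating the contributions that come from x directly and those that come through y:
  without y':      2x - 5y
  multiplying y':  -5x + 5y^4

so (2x - 5y) + (-5x + 5y^4)·y' = 0, and therefore
  dy/dx = -(2x - 5y)/(-5x + 5y^4) = (2x/5 - y)/(x - y^4)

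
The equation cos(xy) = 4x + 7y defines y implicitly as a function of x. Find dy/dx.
Take d/dx of both sides. Since y is implicitly a function of x, the chain rule attaches a y' = dy/dx factor whenever we differentiate through y.

Set F(x, y) = (left side) − (right side), so the curve is F = 0. Differentiating each term of F:
  d/dx[-4x] = -4
  d/dx[-7y] = -7·y'
  d/dx[cos(xy)] = -(x·y' + y)·sin(xy)

Collecting, the y'-free part is the partial derivative in x and the y' coefficient is the partial derivative in y:
  ∂F/∂x = -y·sin(xy) - 4
  ∂F/∂y = -x·sin(xy) - 7

so d/dx[F(x, y(x))] = ∂F/∂x + (∂F/∂y)·y' = 0. Rearranging,
  dy/dx = -(∂F/∂x)/(∂F/∂y) = -(-y·sin(xy) - 4)/(-x·sin(xy) - 7) = -(y·sin(xy) + 4)/(x·sin(xy) + 7)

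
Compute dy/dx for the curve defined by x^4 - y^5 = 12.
Apply d/dx to both sides, remembering that y depends on x. Each occurrence of y therefore brings in a y' = dy/dx via the chain rule.

With F(x, y) equal to the left-hand side minus the right, differentiate F term by term:
  d/dx[x^4] = 4x^3
  d/dx[-y^5] = -5y^4·y'
  d/dx[-12] = 0
Adding these up, d/dx[F] = 0 becomes
  (4x^3) + (-5y^4)·y' = 0,
so isolating y',
  dy/dx = -(4x^3)/(-5y^4) = 4x^3/(5y^4)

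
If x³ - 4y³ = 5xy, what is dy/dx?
Differentiate the relation implicitly: treat y = y(x) and apply the chain rule, so every y-derivative picks up a y' = dy/dx factor.

With everything moved to the left-hand side, differentiate term by term:
  d/dx[x^3] = 3x^2
  d/dx[-5xy] = -5x·y' - 5y
  d/dx[-4y^3] = -12y^2·y'

Separating the contributions that come from x directly and those that come through y:
  without y':      3x^2 - 5y
  multiplying y':  -5x - 12y^2

so (3x^2 - 5y) + (-5x - 12y^2)·y' = 0, and therefore
  dy/dx = -(3x^2 - 5y)/(-5x - 12y^2) = (3x^2 - 5y)/(5x + 12y^2)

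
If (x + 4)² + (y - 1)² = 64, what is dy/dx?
Differentiate the relation implicitly: treat y = y(x) and apply the chain rule, so every y-derivative picks up a y' = dy/dx factor.

With everything moved to the left-hand side, differentiate term by term:
  d/dx[(x + 4)^2] = 2x + 8
  d/dx[(y - 1)^2] = 2·y'(y - 1)
  d/dx[-64] = 0

Separating the contributions that come from x directly and those that come through y:
  without y':      2x + 8
  multiplying y':  2y - 2

so (2x + 8) + (2y - 2)·y' = 0, and therefore
  dy/dx = -(2x + 8)/(2y - 2) = (-x - 4)/(y - 1)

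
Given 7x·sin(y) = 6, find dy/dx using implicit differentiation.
Apply d/dx to both sides, remembering that y depends on x. Each occurrence of y therefore brings in a y' = dy/dx via the chain rule.

With F(x, y) equal to the left-hand side minus the right, differentiate F term by term:
  d/dx[7x·sin(y)] = 7x·y'·cos(y) + 7sin(y)
  d/dx[-6] = 0
Adding these up, d/dx[F] = 0 becomes
  (7sin(y)) + (7x·cos(y))·y' = 0,
so isolating y',
  dy/dx = -(7sin(y))/(7x·cos(y)) = -tan(y)/x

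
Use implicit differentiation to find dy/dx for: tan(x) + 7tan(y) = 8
Take d/dx of both sides. Since y is implicitly a function of x, the chain rule attaches a y' = dy/dx factor whenever we differentiate through y.

Set F(x, y) = (left side) − (right side), so the curve is F = 0. Differentiating each term of F:
  d/dx[tan(x)] = tan(x)^2 + 1
  d/dx[7tan(y)] = 7·y'(tan(y)^2 + 1)
  d/dx[-8] = 0

Collecting, the y'-free part is the partial derivative in x and the y' coefficient is the partial derivative in y:
  ∂F/∂x = tan(x)^2 + 1
  ∂F/∂y = 7tan(y)^2 + 7

so d/dx[F(x, y(x))] = ∂F/∂x + (∂F/∂y)·y' = 0. Rearranging,
  dy/dx = -(∂F/∂x)/(∂F/∂y) = -(tan(x)^2 + 1)/(7tan(y)^2 + 7) = -cos(y)^2/(7cos(x)^2)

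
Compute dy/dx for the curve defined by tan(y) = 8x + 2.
Differentiate the relation implicitly: treat y = y(x) and apply the chain rule, so every y-derivative picks up a y' = dy/dx factor.

With everything moved to the left-hand side, differentiate term by term:
  d/dx[-8x] = -8
  d/dx[tan(y)] = y'(tan(y)^2 + 1)
  d/dx[-2] = 0

Separating the contributions that come from x directly and those that come through y:
  without y':      -8
  multiplying y':  tan(y)^2 + 1

so (-8) + (tan(y)^2 + 1)·y' = 0, and therefore
  dy/dx = -(-8)/(tan(y)^2 + 1) = 8cos(y)^2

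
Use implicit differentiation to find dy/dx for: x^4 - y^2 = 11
Apply d/dx to both sides, remembering that y depends on x. Each occurrence of y therefore brings in a y' = dy/dx via the chain rule.

With F(x, y) equal to the left-hand side minus the right, differentiate F term by term:
  d/dx[x^4] = 4x^3
  d/dx[-y^2] = -2y·y'
  d/dx[-11] = 0
Adding these up, d/dx[F] = 0 becomes
  (4x^3) + (-2y)·y' = 0,
so isolating y',
  dy/dx = -(4x^3)/(-2y) = 2x^3/y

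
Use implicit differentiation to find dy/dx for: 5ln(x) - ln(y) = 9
Differentiate the relation implicitly: treat y = y(x) and apply the chain rule, so every y-derivative picks up a y' = dy/dx factor.

With everything moved to the left-hand side, differentiate term by term:
  d/dx[5ln(x)] = 5/x
  d/dx[-ln(y)] = -y'/y
  d/dx[-9] = 0

Separating the contributions that come from x directly and those that come through y:
  without y':      5/x
  multiplying y':  -1/y

so (5/x) + (-1/y)·y' = 0, and therefore
  dy/dx = -(5/x)/(-1/y) = 5y/x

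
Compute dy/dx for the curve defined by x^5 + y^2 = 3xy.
Take d/dx of both sides. Since y is implicitly a function of x, the chain rule attaches a y' = dy/dx factor whenever we differentiate through y.

Set F(x, y) = (left side) − (right side), so the curve is F = 0. Differentiating each term of F:
  d/dx[x^5] = 5x^4
  d/dx[-3xy] = -3x·y' - 3y
  d/dx[y^2] = 2y·y'

Collecting, the y'-free part is the partial derivative in x and the y' coefficient is the partial derivative in y:
  ∂F/∂x = 5x^4 - 3y
  ∂F/∂y = -3x + 2y

so d/dx[F(x, y(x))] = ∂F/∂x + (∂F/∂y)·y' = 0. Rearranging,
  dy/dx = -(∂F/∂x)/(∂F/∂y) = -(5x^4 - 3y)/(-3x + 2y) = (5x^4 - 3y)/(3x - 2y)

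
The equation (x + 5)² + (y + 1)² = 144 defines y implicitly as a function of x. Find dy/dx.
Differentiate the relation implicitly: treat y = y(x) and apply the chain rule, so every y-derivative picks up a y' = dy/dx factor.

With everything moved to the left-hand side, differentiate term by term:
  d/dx[(x + 5)^2] = 2x + 10
  d/dx[(y + 1)^2] = 2·y'(y + 1)
  d/dx[-144] = 0

Separating the contributions that come from x directly and those that come through y:
  without y':      2x + 10
  multiplying y':  2y + 2

so (2x + 10) + (2y + 2)·y' = 0, and therefore
  dy/dx = -(2x + 10)/(2y + 2) = (-x - 5)/(y + 1)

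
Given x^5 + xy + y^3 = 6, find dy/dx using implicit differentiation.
Take d/dx of both sides. Since y is implicitly a function of x, the chain rule attaches a y' = dy/dx factor whenever we differentiate through y.

Set F(x, y) = (left side) − (right side), so the curve is F = 0. Differentiating each term of F:
  d/dx[x^5] = 5x^4
  d/dx[xy] = x·y' + y
  d/dx[y^3] = 3y^2·y'
  d/dx[-6] = 0

Collecting, the y'-free part is the partial derivative in x and the y' coefficient is the partial derivative in y:
  ∂F/∂x = 5x^4 + y
  ∂F/∂y = x + 3y^2

so d/dx[F(x, y(x))] = ∂F/∂x + (∂F/∂y)·y' = 0. Rearranging,
  dy/dx = -(∂F/∂x)/(∂F/∂y) = -(5x^4 + y)/(x + 3y^2) = (-5x^4 - y)/(x + 3y^2)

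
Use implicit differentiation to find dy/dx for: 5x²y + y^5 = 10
Take d/dx of both sides. Since y is implicitly a function of x, the chain rule attaches a y' = dy/dx factor whenever we differentiate through y.

Set F(x, y) = (left side) − (right side), so the curve is F = 0. Differentiating each term of F:
  d/dx[5x^2y] = 5x^2·y' + 10xy
  d/dx[y^5] = 5y^4·y'
  d/dx[-10] = 0

Collecting, the y'-free part is the partial derivative in x and the y' coefficient is the partial derivative in y:
  ∂F/∂x = 10xy
  ∂F/∂y = 5x^2 + 5y^4

so d/dx[F(x, y(x))] = ∂F/∂x + (∂F/∂y)·y' = 0. Rearranging,
  dy/dx = -(∂F/∂x)/(∂F/∂y) = -(10xy)/(5x^2 + 5y^4) = -2xy/(x^2 + y^4)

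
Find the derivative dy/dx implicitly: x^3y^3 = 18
Apply d/dx to both sides, remembering that y depends on x. Each occurrence of y therefore brings in a y' = dy/dx via the chain rule.

With F(x, y) equal to the left-hand side minus the right, differentiate F term by term:
  d/dx[x^3y^3] = 3x^3y^2·y' + 3x^2y^3
  d/dx[-18] = 0
Adding these up, d/dx[F] = 0 becomes
  (3x^2y^3) + (3x^3y^2)·y' = 0,
so isolating y',
  dy/dx = -(3x^2y^3)/(3x^3y^2) = -y/x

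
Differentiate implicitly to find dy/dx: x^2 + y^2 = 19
Differentiate the relation implicitly: treat y = y(x) and apply the chain rule, so every y-derivative picks up a y' = dy/dx factor.

With everything moved to the left-hand side, differentiate term by term:
  d/dx[x^2] = 2x
  d/dx[y^2] = 2y·y'
  d/dx[-19] = 0

Separating the contributions that come from x directly and those that come through y:
  without y':      2x
  multiplying y':  2y

so (2x) + (2y)·y' = 0, and therefore
  dy/dx = -(2x)/(2y) = -x/y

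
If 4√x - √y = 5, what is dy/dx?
Differentiate the relation implicitly: treat y = y(x) and apply the chain rule, so every y-derivative picks up a y' = dy/dx factor.

With everything moved to the left-hand side, differentiate term by term:
  d/dx[4√(x)] = 2/√(x)
  d/dx[-√(y)] = -y'/(2√(y))
  d/dx[-5] = 0

Separating the contributions that come from x directly and those that come through y:
  without y':      2/√(x)
  multiplying y':  -1/(2√(y))

so (2/√(x)) + (-1/(2√(y)))·y' = 0, and therefore
  dy/dx = -(2/√(x))/(-1/(2√(y))) = 4√(y)/√(x)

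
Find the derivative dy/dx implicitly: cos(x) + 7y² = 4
Differentiate both sides with respect to x, treating y as y(x). By the chain rule, any term containing y contributes a factor of y' = dy/dx when we differentiate it.

Move every term to one side and write the relation as F(x, y) = 0. Term by term,
  d/dx[7y^2] = 14y·y'
  d/dx[cos(x)] = -sin(x)
  d/dx[-4] = 0

The pieces without y' make up ∂F/∂x and the coefficient of y' is ∂F/∂y:
  ∂F/∂x = -sin(x),
  ∂F/∂y = 14y.

Since d/dx[F] = ∂F/∂x + (∂F/∂y)·y' = 0, solve for y':
  (∂F/∂y)·y' = -∂F/∂x
  dy/dx = -(∂F/∂x)/(∂F/∂y) = -(-sin(x))/(14y) = sin(x)/(14y)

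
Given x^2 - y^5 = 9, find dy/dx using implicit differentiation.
Differentiate the relation implicitly: treat y = y(x) and apply the chain rule, so every y-derivative picks up a y' = dy/dx factor.

With everything moved to the left-hand side, differentiate term by term:
  d/dx[x^2] = 2x
  d/dx[-y^5] = -5y^4·y'
  d/dx[-9] = 0

Separating the contributions that come from x directly and those that come through y:
  without y':      2x
  multiplying y':  -5y^4

so (2x) + (-5y^4)·y' = 0, and therefore
  dy/dx = -(2x)/(-5y^4) = 2x/(5y^4)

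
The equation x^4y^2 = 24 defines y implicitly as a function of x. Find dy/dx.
Differentiate the relation implicitly: treat y = y(x) and apply the chain rule, so every y-derivative picks up a y' = dy/dx factor.

With everything moved to the left-hand side, differentiate term by term:
  d/dx[x^4y^2] = 2x^4y·y' + 4x^3y^2
  d/dx[-24] = 0

Separating the contributions that come from x directly and those that come through y:
  without y':      4x^3y^2
  multiplying y':  2x^4y

so (4x^3y^2) + (2x^4y)·y' = 0, and therefore
  dy/dx = -(4x^3y^2)/(2x^4y) = -2y/x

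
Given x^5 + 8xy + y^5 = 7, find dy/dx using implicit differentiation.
Differentiate both sides with respect to x, treating y as y(x). By the chain rule, any term containing y contributes a factor of y' = dy/dx when we differentiate it.

Move every term to one side and write the relation as F(x, y) = 0. Term by term,
  d/dx[x^5] = 5x^4
  d/dx[8xy] = 8x·y' + 8y
  d/dx[y^5] = 5y^4·y'
  d/dx[-7] = 0

The pieces without y' make up ∂F/∂x and the coefficient of y' is ∂F/∂y:
  ∂F/∂x = 5x^4 + 8y,
  ∂F/∂y = 8x + 5y^4.

Since d/dx[F] = ∂F/∂x + (∂F/∂y)·y' = 0, solve for y':
  (∂F/∂y)·y' = -∂F/∂x
  dy/dx = -(∂F/∂x)/(∂F/∂y) = -(5x^4 + 8y)/(8x + 5y^4) = (-5x^4 - 8y)/(8x + 5y^4)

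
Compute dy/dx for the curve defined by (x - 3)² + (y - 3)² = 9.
Apply d/dx to both sides, remembering that y depends on x. Each occurrence of y therefore brings in a y' = dy/dx via the chain rule.

With F(x, y) equal to the left-hand side minus the right, differentiate F term by term:
  d/dx[(x - 3)^2] = 2x - 6
  d/dx[(y - 3)^2] = 2·y'(y - 3)
  d/dx[-9] = 0
Adding these up, d/dx[F] = 0 becomes
  (2x - 6) + (2y - 6)·y' = 0,
so isolating y',
  dy/dx = -(2x - 6)/(2y - 6) = (3 - x)/(y - 3)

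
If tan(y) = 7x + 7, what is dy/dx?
Apply d/dx to both sides, remembering that y depends on x. Each occurrence of y therefore brings in a y' = dy/dx via the chain rule.

With F(x, y) equal to the left-hand side minus the right, differentiate F term by term:
  d/dx[-7x] = -7
  d/dx[tan(y)] = y'(tan(y)^2 + 1)
  d/dx[-7] = 0
Adding these up, d/dx[F] = 0 becomes
  (-7) + (tan(y)^2 + 1)·y' = 0,
so isolating y',
  dy/dx = -(-7)/(tan(y)^2 + 1) = 7cos(y)^2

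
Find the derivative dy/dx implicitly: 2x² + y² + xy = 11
Apply d/dx to both sides, remembering that y depends on x. Each occurrence of y therefore brings in a y' = dy/dx via the chain rule.

With F(x, y) equal to the left-hand side minus the right, differentiate F term by term:
  d/dx[2x^2] = 4x
  d/dx[xy] = x·y' + y
  d/dx[y^2] = 2y·y'
  d/dx[-11] = 0
Adding these up, d/dx[F] = 0 becomes
  (4x + y) + (x + 2y)·y' = 0,
so isolating y',
  dy/dx = -(4x + y)/(x + 2y) = (-4x - y)/(x + 2y)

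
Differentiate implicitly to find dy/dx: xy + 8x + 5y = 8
Differentiate the relation implicitly: treat y = y(x) and apply the chain rule, so every y-derivative picks up a y' = dy/dx factor.

With everything moved to the left-hand side, differentiate term by term:
  d/dx[xy] = x·y' + y
  d/dx[8x] = 8
  d/dx[5y] = 5·y'
  d/dx[-8] = 0

Separating the contributions that come from x directly and those that come through y:
  without y':      y + 8
  multiplying y':  x + 5

so (y + 8) + (x + 5)·y' = 0, and therefore
  dy/dx = -(y + 8)/(x + 5) = (-y - 8)/(x + 5)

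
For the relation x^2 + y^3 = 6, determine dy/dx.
Differentiate the relation implicitly: treat y = y(x) and apply the chain rule, so every y-derivative picks up a y' = dy/dx factor.

With everything moved to the left-hand side, differentiate term by term:
  d/dx[x^2] = 2x
  d/dx[y^3] = 3y^2·y'
  d/dx[-6] = 0

Separating the contributions that come from x directly and those that come through y:
  without y':      2x
  multiplying y':  3y^2

so (2x) + (3y^2)·y' = 0, and therefore
  dy/dx = -(2x)/(3y^2) = -2x/(3y^2)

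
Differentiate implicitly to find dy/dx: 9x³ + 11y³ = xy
Differentiate both sides with respect to x, treating y as y(x). By the chain rule, any term containing y contributes a factor of y' = dy/dx when we differentiate it.

Move every term to one side and write the relation as F(x, y) = 0. Term by term,
  d/dx[9x^3] = 27x^2
  d/dx[-xy] = -x·y' - y
  d/dx[11y^3] = 33y^2·y'

The pieces without y' make up ∂F/∂x and the coefficient of y' is ∂F/∂y:
  ∂F/∂x = 27x^2 - y,
  ∂F/∂y = -x + 33y^2.

Since d/dx[F] = ∂F/∂x + (∂F/∂y)·y' = 0, solve for y':
  (∂F/∂y)·y' = -∂F/∂x
  dy/dx = -(∂F/∂x)/(∂F/∂y) = -(27x^2 - y)/(-x + 33y^2) = (27x^2 - y)/(x - 33y^2)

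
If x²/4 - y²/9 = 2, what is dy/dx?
Differentiate both sides with respect to x, treating y as y(x). By the chain rule, any term containing y contributes a factor of y' = dy/dx when we differentiate it.

Move every term to one side and write the relation as F(x, y) = 0. Term by term,
  d/dx[x^2/4] = x/2
  d/dx[-y^2/9] = -2y·y'/9
  d/dx[-2] = 0

The pieces without y' make up ∂F/∂x and the coefficient of y' is ∂F/∂y:
  ∂F/∂x = x/2,
  ∂F/∂y = -2y/9.

Since d/dx[F] = ∂F/∂x + (∂F/∂y)·y' = 0, solve for y':
  (∂F/∂y)·y' = -∂F/∂x
  dy/dx = -(∂F/∂x)/(∂F/∂y) = -(x/2)/(-2y/9) = 9x/(4y)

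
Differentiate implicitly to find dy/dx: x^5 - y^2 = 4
Apply d/dx to both sides, remembering that y depends on x. Each occurrence of y therefore brings in a y' = dy/dx via the chain rule.

With F(x, y) equal to the left-hand side minus the right, differentiate F term by term:
  d/dx[x^5] = 5x^4
  d/dx[-y^2] = -2y·y'
  d/dx[-4] = 0
Adding these up, d/dx[F] = 0 becomes
  (5x^4) + (-2y)·y' = 0,
so isolating y',
  dy/dx = -(5x^4)/(-2y) = 5x^4/(2y)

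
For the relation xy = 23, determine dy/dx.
Take d/dx of both sides. Since y is implicitly a function of x, the chain rule attaches a y' = dy/dx factor whenever we differentiate through y.

Set F(x, y) = (left side) − (right side), so the curve is F = 0. Differentiating each term of F:
  d/dx[xy] = x·y' + y
  d/dx[-23] = 0

Collecting, the y'-free part is the partial derivative in x and the y' coefficient is the partial derivative in y:
  ∂F/∂x = y
  ∂F/∂y = x

so d/dx[F(x, y(x))] = ∂F/∂x + (∂F/∂y)·y' = 0. Rearranging,
  dy/dx = -(∂F/∂x)/(∂F/∂y) = -(y)/(x) = -y/x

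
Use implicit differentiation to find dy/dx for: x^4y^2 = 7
Apply d/dx to both sides, remembering that y depends on x. Each occurrence of y therefore brings in a y' = dy/dx via the chain rule.

With F(x, y) equal to the left-hand side minus the right, differentiate F term by term:
  d/dx[x^4y^2] = 2x^4y·y' + 4x^3y^2
  d/dx[-7] = 0
Adding these up, d/dx[F] = 0 becomes
  (4x^3y^2) + (2x^4y)·y' = 0,
so isolating y',
  dy/dx = -(4x^3y^2)/(2x^4y) = -2y/x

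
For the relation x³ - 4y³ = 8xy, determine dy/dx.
Differentiate the relation implicitly: treat y = y(x) and apply the chain rule, so every y-derivative picks up a y' = dy/dx factor.

With everything moved to the left-hand side, differentiate term by term:
  d/dx[x^3] = 3x^2
  d/dx[-8xy] = -8x·y' - 8y
  d/dx[-4y^3] = -12y^2·y'

Separating the contributions that come from x directly and those that come through y:
  without y':      3x^2 - 8y
  multiplying y':  -8x - 12y^2

so (3x^2 - 8y) + (-8x - 12y^2)·y' = 0, and therefore
  dy/dx = -(3x^2 - 8y)/(-8x - 12y^2) = (3x^2 - 8y)/(4(2x + 3y^2))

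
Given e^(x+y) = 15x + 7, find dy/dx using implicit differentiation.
Differentiate the relation implicitly: treat y = y(x) and apply the chain rule, so every y-derivative picks up a y' = dy/dx factor.

With everything moved to the left-hand side, differentiate term by term:
  d/dx[-15x] = -15
  d/dx[e^(x + y)] = (y' + 1)·e^(x + y)
  d/dx[-7] = 0

Separating the contributions that come from x directly and those that come through y:
  without y':      e^(x + y) - 15
  multiplying y':  e^(x + y)

so (e^(x + y) - 15) + (e^(x + y))·y' = 0, and therefore
  dy/dx = -(e^(x + y) - 15)/(e^(x + y)) = 15e^(-x - y) - 1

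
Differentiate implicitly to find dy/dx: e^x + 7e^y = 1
Take d/dx of both sides. Since y is implicitly a function of x, the chain rule attaches a y' = dy/dx factor whenever we differentiate through y.

Set F(x, y) = (left side) − (right side), so the curve is F = 0. Differentiating each term of F:
  d/dx[e^(x)] = e^(x)
  d/dx[7e^(y)] = 7·y'·e^(y)
  d/dx[-1] = 0

Collecting, the y'-free part is the partial derivative in x and the y' coefficient is the partial derivative in y:
  ∂F/∂x = e^(x)
  ∂F/∂y = 7e^(y)

so d/dx[F(x, y(x))] = ∂F/∂x + (∂F/∂y)·y' = 0. Rearranging,
  dy/dx = -(∂F/∂x)/(∂F/∂y) = -(e^(x))/(7e^(y)) = -e^(x - y)/7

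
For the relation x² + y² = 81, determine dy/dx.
Differentiate both sides with respect to x, treating y as y(x). By the chain rule, any term containing y contributes a factor of y' = dy/dx when we differentiate it.

Move every term to one side and write the relation as F(x, y) = 0. Term by term,
  d/dx[x^2] = 2x
  d/dx[y^2] = 2y·y'
  d/dx[-81] = 0

The pieces without y' make up ∂F/∂x and the coefficient of y' is ∂F/∂y:
  ∂F/∂x = 2x,
  ∂F/∂y = 2y.

Since d/dx[F] = ∂F/∂x + (∂F/∂y)·y' = 0, solve for y':
  (∂F/∂y)·y' = -∂F/∂x
  dy/dx = -(∂F/∂x)/(∂F/∂y) = -(2x)/(2y) = -x/y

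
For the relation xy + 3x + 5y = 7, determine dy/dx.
Apply d/dx to both sides, remembering that y depends on x. Each occurrence of y therefore brings in a y' = dy/dx via the chain rule.

With F(x, y) equal to the left-hand side minus the right, differentiate F term by term:
  d/dx[xy] = x·y' + y
  d/dx[3x] = 3
  d/dx[5y] = 5·y'
  d/dx[-7] = 0
Adding these up, d/dx[F] = 0 becomes
  (y + 3) + (x + 5)·y' = 0,
so isolating y',
  dy/dx = -(y + 3)/(x + 5) = (-y - 3)/(x + 5)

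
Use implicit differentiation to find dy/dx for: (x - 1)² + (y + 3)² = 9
Apply d/dx to both sides, remembering that y depends on x. Each occurrence of y therefore brings in a y' = dy/dx via the chain rule.

With F(x, y) equal to the left-hand side minus the right, differentiate F term by term:
  d/dx[(x - 1)^2] = 2x - 2
  d/dx[(y + 3)^2] = 2·y'(y + 3)
  d/dx[-9] = 0
Adding these up, d/dx[F] = 0 becomes
  (2x - 2) + (2y + 6)·y' = 0,
so isolating y',
  dy/dx = -(2x - 2)/(2y + 6) = (1 - x)/(y + 3)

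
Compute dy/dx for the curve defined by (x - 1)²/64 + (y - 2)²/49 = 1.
Differentiate both sides with respect to x, treating y as y(x). By the chain rule, any term containing y contributes a factor of y' = dy/dx when we differentiate it.

Move every term to one side and write the relation as F(x, y) = 0. Term by term,
  d/dx[(x - 1)^2/64] = x/32 - 1/32
  d/dx[(y - 2)^2/49] = 2·y'(y - 2)/49
  d/dx[-1] = 0

The pieces without y' make up ∂F/∂x and the coefficient of y' is ∂F/∂y:
  ∂F/∂x = x/32 - 1/32,
  ∂F/∂y = 2y/49 - 4/49.

Since d/dx[F] = ∂F/∂x + (∂F/∂y)·y' = 0, solve for y':
  (∂F/∂y)·y' = -∂F/∂x
  dy/dx = -(∂F/∂x)/(∂F/∂y) = -(x/32 - 1/32)/(2y/49 - 4/49)
        = -((x - 1)/32)/(2(y - 2)/49) = 49(1 - x)/(64(y - 2))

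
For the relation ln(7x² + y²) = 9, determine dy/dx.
Differentiate the relation implicitly: treat y = y(x) and apply the chain rule, so every y-derivative picks up a y' = dy/dx factor.

With everything moved to the left-hand side, differentiate term by term:
  d/dx[ln(7x^2 + y^2)] = (14x + 2y·y')/(7x^2 + y^2)
  d/dx[-9] = 0

Separating the contributions that come from x directly and those that come through y:
  without y':      14x/(7x^2 + y^2)
  multiplying y':  2y/(7x^2 + y^2)

so (14x/(7x^2 + y^2)) + (2y/(7x^2 + y^2))·y' = 0, and therefore
  dy/dx = -(14x/(7x^2 + y^2))/(2y/(7x^2 + y^2)) = -7x/y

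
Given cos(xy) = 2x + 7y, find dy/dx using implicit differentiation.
Apply d/dx to both sides, remembering that y depends on x. Each occurrence of y therefore brings in a y' = dy/dx via the chain rule.

With F(x, y) equal to the left-hand side minus the right, differentiate F term by term:
  d/dx[-2x] = -2
  d/dx[-7y] = -7·y'
  d/dx[cos(xy)] = -(x·y' + y)·sin(xy)
Adding these up, d/dx[F] = 0 becomes
  (-y·sin(xy) - 2) + (-x·sin(xy) - 7)·y' = 0,
so isolating y',
  dy/dx = -(-y·sin(xy) - 2)/(-x·sin(xy) - 7) = -(y·sin(xy) + 2)/(x·sin(xy) + 7)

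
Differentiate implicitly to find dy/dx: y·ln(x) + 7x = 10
Take d/dx of both sides. Since y is implicitly a function of x, the chain rule attaches a y' = dy/dx factor whenever we differentiate through y.

Set F(x, y) = (left side) − (right side), so the curve is F = 0. Differentiating each term of F:
  d/dx[7x] = 7
  d/dx[y·ln(x)] = y'·ln(x) + y/x
  d/dx[-10] = 0

Collecting, the y'-free part is the partial derivative in x and the y' coefficient is the partial derivative in y:
  ∂F/∂x = 7 + y/x
  ∂F/∂y = ln(x)

so d/dx[F(x, y(x))] = ∂F/∂x + (∂F/∂y)·y' = 0. Rearranging,
  dy/dx = -(∂F/∂x)/(∂F/∂y) = -(7 + y/x)/(ln(x))
        = -((7x + y)/x)/(ln(x)) = (-7x - y)/(x·ln(x))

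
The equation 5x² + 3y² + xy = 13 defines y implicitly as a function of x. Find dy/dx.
Apply d/dx to both sides, remembering that y depends on x. Each occurrence of y therefore brings in a y' = dy/dx via the chain rule.

With F(x, y) equal to the left-hand side minus the right, differentiate F term by term:
  d/dx[5x^2] = 10x
  d/dx[xy] = x·y' + y
  d/dx[3y^2] = 6y·y'
  d/dx[-13] = 0
Adding these up, d/dx[F] = 0 becomes
  (10x + y) + (x + 6y)·y' = 0,
so isolating y',
  dy/dx = -(10x + y)/(x + 6y) = (-10x - y)/(x + 6y)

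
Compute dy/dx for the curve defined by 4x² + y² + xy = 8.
Apply d/dx to both sides, remembering that y depends on x. Each occurrence of y therefore brings in a y' = dy/dx via the chain rule.

With F(x, y) equal to the left-hand side minus the right, differentiate F term by term:
  d/dx[4x^2] = 8x
  d/dx[xy] = x·y' + y
  d/dx[y^2] = 2y·y'
  d/dx[-8] = 0
Adding these up, d/dx[F] = 0 becomes
  (8x + y) + (x + 2y)·y' = 0,
so isolating y',
  dy/dx = -(8x + y)/(x + 2y) = (-8x - y)/(x + 2y)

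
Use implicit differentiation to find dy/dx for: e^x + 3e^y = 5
Apply d/dx to both sides, remembering that y depends on x. Each occurrence of y therefore brings in a y' = dy/dx via the chain rule.

With F(x, y) equal to the left-hand side minus the right, differentiate F term by term:
  d/dx[e^(x)] = e^(x)
  d/dx[3e^(y)] = 3·y'·e^(y)
  d/dx[-5] = 0
Adding these up, d/dx[F] = 0 becomes
  (e^(x)) + (3e^(y))·y' = 0,
so isolating y',
  dy/dx = -(e^(x))/(3e^(y)) = -e^(x - y)/3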